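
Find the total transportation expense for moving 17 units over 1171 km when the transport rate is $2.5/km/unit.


TC = dist * cost * units = 1171 * 2.5 * 17 = $49767.50

$49767.50


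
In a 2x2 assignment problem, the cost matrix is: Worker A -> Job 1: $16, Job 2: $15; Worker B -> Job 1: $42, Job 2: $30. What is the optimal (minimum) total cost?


Option 1: A->1 + B->2 = $16 + $30 = $46
Option 2: A->2 + B->1 = $15 + $42 = $57
Min cost = min($46, $57) = $46

$46


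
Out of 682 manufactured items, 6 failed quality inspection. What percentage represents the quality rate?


Formula: Quality Rate = Good Pieces / Total Pieces * 100
Good pieces = 682 - 6 = 676
QR = 676 / 682 * 100 = 99.1%

99.1%


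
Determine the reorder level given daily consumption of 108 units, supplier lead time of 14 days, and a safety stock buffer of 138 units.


Formula: ROP = (Daily Demand * Lead Time) + Safety Stock
Demand during lead time = 108 * 14 = 1512 units
ROP = 1512 + 138 = 1650 units

1650 units


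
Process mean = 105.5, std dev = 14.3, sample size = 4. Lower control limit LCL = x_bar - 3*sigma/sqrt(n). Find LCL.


LCL = 105.5 - 3 * 14.3 / sqrt(4)

84.05


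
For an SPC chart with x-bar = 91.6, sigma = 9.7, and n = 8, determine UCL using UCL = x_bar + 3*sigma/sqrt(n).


UCL = 91.6 + 3 * 9.7 / sqrt(8)

101.89


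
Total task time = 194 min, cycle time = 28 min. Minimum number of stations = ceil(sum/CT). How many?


Formula: N_min = ceil(Sum of Task Times / Cycle Time)
N_min = ceil(194 min / 28 min) = ceil(6.9286)
N_min = 7 stations

7


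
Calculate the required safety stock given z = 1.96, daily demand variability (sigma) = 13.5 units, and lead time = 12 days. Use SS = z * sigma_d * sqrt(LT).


Formula: SS = z * sigma_d * sqrt(LT)
sqrt(LT) = sqrt(12) = 3.4641
SS = 1.96 * 13.5 * 3.4641
SS = 91.7 units

91.7 units


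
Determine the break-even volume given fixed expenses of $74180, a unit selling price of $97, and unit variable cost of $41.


Formula: BEQ = Fixed Costs / (Price - Variable Cost)
Contribution margin = $97 - $41 = $56/unit
BEQ = ceil($74180 / $56/unit) = ceil(1324.64) = 1325 units

1325 units


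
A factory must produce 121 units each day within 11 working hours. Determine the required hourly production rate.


Formula: Production Rate = Daily Demand / Available Hours
Rate = 121 units/day / 11 hours/day
Rate = 11.0 units/hour

11.0 units/hour


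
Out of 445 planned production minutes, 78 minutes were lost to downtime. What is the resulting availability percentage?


Formula: Availability = (Planned Time - Downtime) / Planned Time * 100
Uptime = 445 - 78 = 367 min
Availability = 367 / 445 * 100 = 82.5%

82.5%


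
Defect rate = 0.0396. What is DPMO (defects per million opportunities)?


DPMO = defect_rate * 1000000 = 0.0396 * 1000000

39600


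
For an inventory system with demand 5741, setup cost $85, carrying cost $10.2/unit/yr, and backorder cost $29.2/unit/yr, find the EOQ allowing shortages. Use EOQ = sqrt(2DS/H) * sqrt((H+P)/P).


Formula: EOQ* = sqrt(2DS/H) * sqrt((H+P)/P)
Base EOQ = sqrt(2*5741*85/10.2) = 309.33 units
Correction = sqrt((10.2+29.2)/29.2) = 1.1616
EOQ* = 309.33 * 1.1616 = 359.3 units

359.3 units


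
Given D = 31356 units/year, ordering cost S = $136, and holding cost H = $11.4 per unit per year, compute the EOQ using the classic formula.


Formula: EOQ = sqrt(2 * D * S / H)
Numerator: 2 * 31356 * 136 = 8528832
2DS/H = 8528832 / 11.4 = 748143.2
EOQ = sqrt(748143.2) = 865.0 units

865.0 units


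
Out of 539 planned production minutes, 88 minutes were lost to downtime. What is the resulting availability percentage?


Formula: Availability = (Planned Time - Downtime) / Planned Time * 100
Uptime = 539 - 88 = 451 min
Availability = 451 / 539 * 100 = 83.7%

83.7%


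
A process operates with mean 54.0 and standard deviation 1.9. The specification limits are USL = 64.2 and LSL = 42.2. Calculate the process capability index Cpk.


Cpu = (64.2 - 54.0) / (3 * 1.9) = 1.79
Cpl = (54.0 - 42.2) / (3 * 1.9) = 2.07
Cpk = min(1.79, 2.07) = 1.79

1.79


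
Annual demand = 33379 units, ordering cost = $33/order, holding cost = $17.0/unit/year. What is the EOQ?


Formula: EOQ = sqrt(2 * D * S / H)
Numerator: 2 * 33379 * 33 = 2203014
2DS/H = 2203014 / 17.0 = 129589.1
EOQ = sqrt(129589.1) = 360.0 units

360.0 units


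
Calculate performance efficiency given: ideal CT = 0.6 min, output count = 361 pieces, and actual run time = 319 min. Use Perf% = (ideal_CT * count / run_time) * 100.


Formula: Performance = (Ideal CT * Total Count) / Run Time * 100
Ideal output time = 0.6 * 361 = 216.6 min
Performance = 216.6 / 319 * 100 = 67.9%

67.9%


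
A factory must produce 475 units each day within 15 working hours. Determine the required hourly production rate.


Formula: Production Rate = Daily Demand / Available Hours
Rate = 475 units/day / 15 hours/day
Rate = 31.7 units/hour

31.7 units/hour


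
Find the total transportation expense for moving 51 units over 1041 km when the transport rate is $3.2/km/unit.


TC = dist * cost * units = 1041 * 3.2 * 51 = $169891.20

$169891.20


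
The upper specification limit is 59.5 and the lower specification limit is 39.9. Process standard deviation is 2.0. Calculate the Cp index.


Cp = (59.5 - 39.9) / (6 * 2.0)

1.63


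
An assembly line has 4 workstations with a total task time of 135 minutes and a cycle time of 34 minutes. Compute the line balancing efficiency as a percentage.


Formula: Efficiency = Sum of Task Times / (N_stations * CT) * 100
Total station capacity = 4 stations * 34 min = 136 min
Efficiency = 135 / 136 * 100 = 99.3%

99.3%


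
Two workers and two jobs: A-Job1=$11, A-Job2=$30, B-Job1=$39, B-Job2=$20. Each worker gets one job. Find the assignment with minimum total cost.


Option 1: A->1 + B->2 = $11 + $20 = $31
Option 2: A->2 + B->1 = $30 + $39 = $69
Min cost = min($31, $69) = $31

$31


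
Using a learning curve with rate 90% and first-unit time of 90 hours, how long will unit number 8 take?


Formula: T_n = T_1 * (learning_rate)^(log2(n)) where learning_rate = rate/100
Doublings = log2(8) = 3
T_n = 90 * 0.9^3
T_n = 90 * 0.729 = 65.6 hours

65.6 hours


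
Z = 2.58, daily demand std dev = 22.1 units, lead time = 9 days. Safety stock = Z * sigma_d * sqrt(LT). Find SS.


Formula: SS = z * sigma_d * sqrt(LT)
sqrt(LT) = sqrt(9) = 3.0
SS = 2.58 * 22.1 * 3.0
SS = 171.1 units

171.1 units


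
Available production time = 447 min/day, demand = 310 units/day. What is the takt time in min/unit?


Formula: Takt Time = Available Production Time / Customer Demand
Takt = 447 min/day / 310 units/day
Takt = 1.44 min/unit

1.44 min/unit


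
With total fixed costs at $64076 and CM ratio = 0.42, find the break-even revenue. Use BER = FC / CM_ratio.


Formula: BER = Fixed Costs / Contribution Margin Ratio
BER = $64076 / 0.42
BER = $152561.90 (to the nearest cent)

$152561.90


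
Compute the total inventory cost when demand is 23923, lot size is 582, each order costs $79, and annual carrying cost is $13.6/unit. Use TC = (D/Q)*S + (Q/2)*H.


TC = 23923/582 * 79 + 582/2 * 13.6

$7204.88


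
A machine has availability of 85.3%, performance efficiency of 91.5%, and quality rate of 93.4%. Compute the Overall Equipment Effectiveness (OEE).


Formula: OEE = Availability * Performance * Quality / 10000
A * P = 85.3% * 91.5% / 100 = 78.05%
OEE = 78.05% * 93.4% / 100 = 72.9%

72.9%


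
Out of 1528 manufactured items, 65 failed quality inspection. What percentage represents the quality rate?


Formula: Quality Rate = Good Pieces / Total Pieces * 100
Good pieces = 1528 - 65 = 1463
QR = 1463 / 1528 * 100 = 95.7%

95.7%


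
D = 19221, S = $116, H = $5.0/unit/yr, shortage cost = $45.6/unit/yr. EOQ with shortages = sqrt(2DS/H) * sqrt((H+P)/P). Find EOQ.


Formula: EOQ* = sqrt(2DS/H) * sqrt((H+P)/P)
Base EOQ = sqrt(2*19221*116/5.0) = 944.38 units
Correction = sqrt((5.0+45.6)/45.6) = 1.0534
EOQ* = 944.38 * 1.0534 = 994.8 units

994.8 units


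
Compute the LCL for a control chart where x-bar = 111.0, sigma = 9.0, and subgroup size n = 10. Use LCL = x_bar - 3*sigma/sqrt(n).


LCL = 111.0 - 3 * 9.0 / sqrt(10)

102.46


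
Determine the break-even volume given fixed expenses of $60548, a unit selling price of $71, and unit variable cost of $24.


Formula: BEQ = Fixed Costs / (Price - Variable Cost)
Contribution margin = $71 - $24 = $47/unit
BEQ = ceil($60548 / $47/unit) = ceil(1288.26) = 1289 units

1289 units


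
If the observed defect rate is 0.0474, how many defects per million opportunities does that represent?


DPMO = defect_rate * 1000000 = 0.0474 * 1000000

47400


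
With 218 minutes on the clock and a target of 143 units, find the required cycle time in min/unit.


Formula: CT = Available Time / Number of Units
CT = 218 min / 143 units
CT = 1.52 min/unit

1.52 min/unit


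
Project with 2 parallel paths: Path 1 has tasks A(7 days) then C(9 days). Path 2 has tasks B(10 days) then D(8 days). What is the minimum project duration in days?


Path 1 = 7 + 9 = 16 days
Path 2 = 10 + 8 = 18 days
Duration = max(16, 18) = 18 days

18 days


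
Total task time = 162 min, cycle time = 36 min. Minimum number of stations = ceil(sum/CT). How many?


Formula: N_min = ceil(Sum of Task Times / Cycle Time)
N_min = ceil(162 min / 36 min) = ceil(4.5)
N_min = 5 stations

5


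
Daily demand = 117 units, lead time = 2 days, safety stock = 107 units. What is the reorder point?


Formula: ROP = (Daily Demand * Lead Time) + Safety Stock
Demand during lead time = 117 * 2 = 234 units
ROP = 234 + 107 = 341 units

341 units


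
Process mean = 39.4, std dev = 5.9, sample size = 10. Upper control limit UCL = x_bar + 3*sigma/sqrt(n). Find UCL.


UCL = 39.4 + 3 * 5.9 / sqrt(10)

45.0


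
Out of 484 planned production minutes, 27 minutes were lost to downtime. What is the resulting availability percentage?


Formula: Availability = (Planned Time - Downtime) / Planned Time * 100
Uptime = 484 - 27 = 457 min
Availability = 457 / 484 * 100 = 94.4%

94.4%


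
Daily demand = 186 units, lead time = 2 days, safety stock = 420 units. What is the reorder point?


Formula: ROP = (Daily Demand * Lead Time) + Safety Stock
Demand during lead time = 186 * 2 = 372 units
ROP = 372 + 420 = 792 units

792 units


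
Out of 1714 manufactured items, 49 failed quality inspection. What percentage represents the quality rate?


Formula: Quality Rate = Good Pieces / Total Pieces * 100
Good pieces = 1714 - 49 = 1665
QR = 1665 / 1714 * 100 = 97.1%

97.1%


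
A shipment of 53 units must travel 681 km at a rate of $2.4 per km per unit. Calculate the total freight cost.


TC = dist * cost * units = 681 * 2.4 * 53 = $86623.20

$86623.20


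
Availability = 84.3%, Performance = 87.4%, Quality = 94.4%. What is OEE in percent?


Formula: OEE = Availability * Performance * Quality / 10000
A * P = 84.3% * 87.4% / 100 = 73.68%
OEE = 73.68% * 94.4% / 100 = 69.6%

69.6%


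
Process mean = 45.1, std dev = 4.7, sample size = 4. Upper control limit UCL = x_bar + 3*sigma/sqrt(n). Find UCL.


UCL = 45.1 + 3 * 4.7 / sqrt(4)

52.15


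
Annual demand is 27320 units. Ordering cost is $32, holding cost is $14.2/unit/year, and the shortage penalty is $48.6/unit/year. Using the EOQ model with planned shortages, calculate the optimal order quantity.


Formula: EOQ* = sqrt(2DS/H) * sqrt((H+P)/P)
Base EOQ = sqrt(2*27320*32/14.2) = 350.9 units
Correction = sqrt((14.2+48.6)/48.6) = 1.13674
EOQ* = 350.9 * 1.13674 = 398.9 units

398.9 units


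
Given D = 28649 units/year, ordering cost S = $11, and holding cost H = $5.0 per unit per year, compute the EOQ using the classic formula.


Formula: EOQ = sqrt(2 * D * S / H)
Numerator: 2 * 28649 * 11 = 630278
2DS/H = 630278 / 5.0 = 126055.6
EOQ = sqrt(126055.6) = 355.0 units

355.0 units


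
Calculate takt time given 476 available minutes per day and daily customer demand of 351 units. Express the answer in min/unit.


Formula: Takt Time = Available Production Time / Customer Demand
Takt = 476 min/day / 351 units/day
Takt = 1.36 min/unit

1.36 min/unit


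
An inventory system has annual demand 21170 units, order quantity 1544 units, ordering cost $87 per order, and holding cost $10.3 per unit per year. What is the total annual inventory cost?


TC = 21170/1544 * 87 + 1544/2 * 10.3

$9144.47


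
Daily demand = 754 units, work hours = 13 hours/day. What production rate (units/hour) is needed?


Formula: Production Rate = Daily Demand / Available Hours
Rate = 754 units/day / 13 hours/day
Rate = 58.0 units/hour

58.0 units/hour


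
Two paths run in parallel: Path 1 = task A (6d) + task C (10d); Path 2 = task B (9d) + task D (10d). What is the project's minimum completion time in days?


Path 1 = 6 + 10 = 16 days
Path 2 = 9 + 10 = 19 days
Duration = max(16, 19) = 19 days

19 days


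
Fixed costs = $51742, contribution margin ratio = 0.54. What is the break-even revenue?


Formula: BER = Fixed Costs / Contribution Margin Ratio
BER = $51742 / 0.54
BER = $95818.52 (to the nearest cent)

$95818.52


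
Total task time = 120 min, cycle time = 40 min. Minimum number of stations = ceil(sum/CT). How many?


Formula: N_min = ceil(Sum of Task Times / Cycle Time)
N_min = ceil(120 min / 40 min) = ceil(3.0)
N_min = 3 stations

3


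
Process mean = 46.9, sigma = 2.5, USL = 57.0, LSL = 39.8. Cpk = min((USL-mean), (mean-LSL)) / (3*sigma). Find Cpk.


Cpu = (57.0 - 46.9) / (3 * 2.5) = 1.35
Cpl = (46.9 - 39.8) / (3 * 2.5) = 0.95
Cpk = min(1.35, 0.95) = 0.95

0.95


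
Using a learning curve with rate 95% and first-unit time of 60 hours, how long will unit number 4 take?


Formula: T_n = T_1 * (learning_rate)^(log2(n)) where learning_rate = rate/100
Doublings = log2(4) = 2
T_n = 60 * 0.95^2
T_n = 60 * 0.9025 = 54.2 hours

54.2 hours


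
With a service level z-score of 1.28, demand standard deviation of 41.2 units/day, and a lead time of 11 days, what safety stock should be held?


Formula: SS = z * sigma_d * sqrt(LT)
sqrt(LT) = sqrt(11) = 3.3166
SS = 1.28 * 41.2 * 3.3166
SS = 174.9 units

174.9 units


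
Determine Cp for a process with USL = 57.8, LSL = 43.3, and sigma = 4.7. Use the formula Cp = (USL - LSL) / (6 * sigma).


Cp = (57.8 - 43.3) / (6 * 4.7)

0.51


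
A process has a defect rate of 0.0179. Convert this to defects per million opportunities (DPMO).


DPMO = defect_rate * 1000000 = 0.0179 * 1000000

17900


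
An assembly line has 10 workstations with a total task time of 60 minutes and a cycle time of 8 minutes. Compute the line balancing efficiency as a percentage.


Formula: Efficiency = Sum of Task Times / (N_stations * CT) * 100
Total station capacity = 10 stations * 8 min = 80 min
Efficiency = 60 / 80 * 100 = 75.0%

75.0%


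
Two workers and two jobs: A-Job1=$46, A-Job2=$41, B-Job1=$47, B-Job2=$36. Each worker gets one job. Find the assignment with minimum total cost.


Option 1: A->1 + B->2 = $46 + $36 = $82
Option 2: A->2 + B->1 = $41 + $47 = $88
Min cost = min($82, $88) = $82

$82


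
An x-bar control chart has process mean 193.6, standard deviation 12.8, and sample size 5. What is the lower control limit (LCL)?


LCL = 193.6 - 3 * 12.8 / sqrt(5)

176.43


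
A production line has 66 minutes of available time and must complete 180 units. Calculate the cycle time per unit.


Formula: CT = Available Time / Number of Units
CT = 66 min / 180 units
CT = 0.37 min/unit

0.37 min/unit


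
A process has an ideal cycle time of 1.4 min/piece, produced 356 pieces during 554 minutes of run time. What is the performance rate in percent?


Formula: Performance = (Ideal CT * Total Count) / Run Time * 100
Ideal output time = 1.4 * 356 = 498.4 min
Performance = 498.4 / 554 * 100 = 90.0%

90.0%


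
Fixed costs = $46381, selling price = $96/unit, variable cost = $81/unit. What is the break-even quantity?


Formula: BEQ = Fixed Costs / (Price - Variable Cost)
Contribution margin = $96 - $81 = $15/unit
BEQ = ceil($46381 / $15/unit) = ceil(3092.07) = 3093 units

3093 units


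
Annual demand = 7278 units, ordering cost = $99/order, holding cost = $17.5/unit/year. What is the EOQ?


Formula: EOQ = sqrt(2 * D * S / H)
Numerator: 2 * 7278 * 99 = 1441044
2DS/H = 1441044 / 17.5 = 82345.4
EOQ = sqrt(82345.4) = 287.0 units

287.0 units


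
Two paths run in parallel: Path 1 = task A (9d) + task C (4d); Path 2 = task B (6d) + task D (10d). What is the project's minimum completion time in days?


Path 1 = 9 + 4 = 13 days
Path 2 = 6 + 10 = 16 days
Duration = max(13, 16) = 16 days

16 days


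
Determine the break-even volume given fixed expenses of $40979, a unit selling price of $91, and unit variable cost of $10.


Formula: BEQ = Fixed Costs / (Price - Variable Cost)
Contribution margin = $91 - $10 = $81/unit
BEQ = ceil($40979 / $81/unit) = ceil(505.91) = 506 units

506 units


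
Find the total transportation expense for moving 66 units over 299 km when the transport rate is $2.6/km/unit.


TC = dist * cost * units = 299 * 2.6 * 66 = $51308.40

$51308.40


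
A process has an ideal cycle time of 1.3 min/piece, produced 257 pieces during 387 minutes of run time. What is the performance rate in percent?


Formula: Performance = (Ideal CT * Total Count) / Run Time * 100
Ideal output time = 1.3 * 257 = 334.1 min
Performance = 334.1 / 387 * 100 = 86.3%

86.3%


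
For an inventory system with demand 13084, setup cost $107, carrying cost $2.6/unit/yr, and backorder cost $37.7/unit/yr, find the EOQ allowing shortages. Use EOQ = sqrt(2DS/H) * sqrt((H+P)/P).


Formula: EOQ* = sqrt(2DS/H) * sqrt((H+P)/P)
Base EOQ = sqrt(2*13084*107/2.6) = 1037.74 units
Correction = sqrt((2.6+37.7)/37.7) = 1.03391
EOQ* = 1037.74 * 1.03391 = 1072.9 units

1072.9 units


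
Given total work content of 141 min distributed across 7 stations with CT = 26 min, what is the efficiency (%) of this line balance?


Formula: Efficiency = Sum of Task Times / (N_stations * CT) * 100
Total station capacity = 7 stations * 26 min = 182 min
Efficiency = 141 / 182 * 100 = 77.5%

77.5%


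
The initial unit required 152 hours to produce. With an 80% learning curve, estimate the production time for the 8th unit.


Formula: T_n = T_1 * (learning_rate)^(log2(n)) where learning_rate = rate/100
Doublings = log2(8) = 3
T_n = 152 * 0.8^3
T_n = 152 * 0.512 = 77.8 hours

77.8 hours


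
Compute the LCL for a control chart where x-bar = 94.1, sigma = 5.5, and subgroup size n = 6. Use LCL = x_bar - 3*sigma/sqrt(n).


LCL = 94.1 - 3 * 5.5 / sqrt(6)

87.36


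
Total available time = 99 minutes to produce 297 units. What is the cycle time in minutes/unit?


Formula: CT = Available Time / Number of Units
CT = 99 min / 297 units
CT = 0.33 min/unit

0.33 min/unit


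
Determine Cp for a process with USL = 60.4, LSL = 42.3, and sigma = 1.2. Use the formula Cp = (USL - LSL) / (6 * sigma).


Cp = (60.4 - 42.3) / (6 * 1.2)

2.51


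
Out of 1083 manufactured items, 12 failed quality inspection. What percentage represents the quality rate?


Formula: Quality Rate = Good Pieces / Total Pieces * 100
Good pieces = 1083 - 12 = 1071
QR = 1071 / 1083 * 100 = 98.9%

98.9%


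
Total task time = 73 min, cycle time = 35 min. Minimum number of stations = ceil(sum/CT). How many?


Formula: N_min = ceil(Sum of Task Times / Cycle Time)
N_min = ceil(73 min / 35 min) = ceil(2.0857)
N_min = 3 stations

3


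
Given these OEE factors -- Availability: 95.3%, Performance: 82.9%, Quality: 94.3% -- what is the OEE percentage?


Formula: OEE = Availability * Performance * Quality / 10000
A * P = 95.3% * 82.9% / 100 = 79.0%
OEE = 79.0% * 94.3% / 100 = 74.5%

74.5%


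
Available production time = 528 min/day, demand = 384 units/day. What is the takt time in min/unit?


Formula: Takt Time = Available Production Time / Customer Demand
Takt = 528 min/day / 384 units/day
Takt = 1.38 min/unit

1.38 min/unit


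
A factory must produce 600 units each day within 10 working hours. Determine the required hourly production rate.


Formula: Production Rate = Daily Demand / Available Hours
Rate = 600 units/day / 10 hours/day
Rate = 60.0 units/hour

60.0 units/hour


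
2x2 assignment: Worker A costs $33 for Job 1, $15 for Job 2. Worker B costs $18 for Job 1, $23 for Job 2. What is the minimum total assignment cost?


Option 1: A->1 + B->2 = $33 + $23 = $56
Option 2: A->2 + B->1 = $15 + $18 = $33
Min cost = min($56, $33) = $33

$33


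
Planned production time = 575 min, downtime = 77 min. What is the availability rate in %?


Formula: Availability = (Planned Time - Downtime) / Planned Time * 100
Uptime = 575 - 77 = 498 min
Availability = 498 / 575 * 100 = 86.6%

86.6%


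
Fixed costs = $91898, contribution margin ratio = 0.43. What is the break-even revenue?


Formula: BER = Fixed Costs / Contribution Margin Ratio
BER = $91898 / 0.43
BER = $213716.28 (to the nearest cent)

$213716.28


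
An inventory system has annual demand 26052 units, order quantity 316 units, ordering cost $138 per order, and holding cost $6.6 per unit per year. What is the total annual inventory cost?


TC = 26052/316 * 138 + 316/2 * 6.6

$12419.94


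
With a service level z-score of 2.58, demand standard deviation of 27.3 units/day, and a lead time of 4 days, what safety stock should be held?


Formula: SS = z * sigma_d * sqrt(LT)
sqrt(LT) = sqrt(4) = 2.0
SS = 2.58 * 27.3 * 2.0
SS = 140.9 units

140.9 units


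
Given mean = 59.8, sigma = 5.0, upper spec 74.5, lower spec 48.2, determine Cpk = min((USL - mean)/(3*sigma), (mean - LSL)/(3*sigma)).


Cpu = (74.5 - 59.8) / (3 * 5.0) = 0.98
Cpl = (59.8 - 48.2) / (3 * 5.0) = 0.77
Cpk = min(0.98, 0.77) = 0.77

0.77


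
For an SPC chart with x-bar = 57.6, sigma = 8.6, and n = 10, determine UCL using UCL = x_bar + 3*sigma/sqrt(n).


UCL = 57.6 + 3 * 8.6 / sqrt(10)

65.76


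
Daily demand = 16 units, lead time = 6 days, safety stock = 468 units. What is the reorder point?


Formula: ROP = (Daily Demand * Lead Time) + Safety Stock
Demand during lead time = 16 * 6 = 96 units
ROP = 96 + 468 = 564 units

564 units


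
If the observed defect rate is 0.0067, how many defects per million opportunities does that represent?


DPMO = defect_rate * 1000000 = 0.0067 * 1000000

6700


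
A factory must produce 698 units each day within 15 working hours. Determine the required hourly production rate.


Formula: Production Rate = Daily Demand / Available Hours
Rate = 698 units/day / 15 hours/day
Rate = 46.5 units/hour

46.5 units/hour


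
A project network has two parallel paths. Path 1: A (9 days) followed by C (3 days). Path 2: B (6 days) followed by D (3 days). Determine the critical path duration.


Path 1 = 9 + 3 = 12 days
Path 2 = 6 + 3 = 9 days
Duration = max(12, 9) = 12 days

12 days


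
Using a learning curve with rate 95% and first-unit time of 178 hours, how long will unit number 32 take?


Formula: T_n = T_1 * (learning_rate)^(log2(n)) where learning_rate = rate/100
Doublings = log2(32) = 5
T_n = 178 * 0.95^5
T_n = 178 * 0.7738 = 137.7 hours

137.7 hours


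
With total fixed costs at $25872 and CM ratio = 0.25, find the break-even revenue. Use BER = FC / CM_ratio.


Formula: BER = Fixed Costs / Contribution Margin Ratio
BER = $25872 / 0.25
BER = $103488.00 (to the nearest cent)

$103488.00


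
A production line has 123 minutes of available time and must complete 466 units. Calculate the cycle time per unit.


Formula: CT = Available Time / Number of Units
CT = 123 min / 466 units
CT = 0.26 min/unit

0.26 min/unit


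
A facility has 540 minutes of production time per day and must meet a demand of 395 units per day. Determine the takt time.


Formula: Takt Time = Available Production Time / Customer Demand
Takt = 540 min/day / 395 units/day
Takt = 1.37 min/unit

1.37 min/unit


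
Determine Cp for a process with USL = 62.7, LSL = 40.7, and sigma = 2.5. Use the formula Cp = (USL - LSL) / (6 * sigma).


Cp = (62.7 - 40.7) / (6 * 2.5)

1.47


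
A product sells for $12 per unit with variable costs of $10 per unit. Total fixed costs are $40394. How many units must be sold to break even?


Formula: BEQ = Fixed Costs / (Price - Variable Cost)
Contribution margin = $12 - $10 = $2/unit
BEQ = ceil($40394 / $2/unit) = ceil(20197.0) = 20197 units

20197 units


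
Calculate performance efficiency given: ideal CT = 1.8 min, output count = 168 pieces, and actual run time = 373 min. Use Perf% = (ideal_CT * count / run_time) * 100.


Formula: Performance = (Ideal CT * Total Count) / Run Time * 100
Ideal output time = 1.8 * 168 = 302.4 min
Performance = 302.4 / 373 * 100 = 81.1%

81.1%


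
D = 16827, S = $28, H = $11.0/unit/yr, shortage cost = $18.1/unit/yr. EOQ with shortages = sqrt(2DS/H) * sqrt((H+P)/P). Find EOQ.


Formula: EOQ* = sqrt(2DS/H) * sqrt((H+P)/P)
Base EOQ = sqrt(2*16827*28/11.0) = 292.69 units
Correction = sqrt((11.0+18.1)/18.1) = 1.26796
EOQ* = 292.69 * 1.26796 = 371.1 units

371.1 units


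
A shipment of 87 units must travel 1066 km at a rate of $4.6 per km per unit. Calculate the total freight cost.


TC = dist * cost * units = 1066 * 4.6 * 87 = $426613.20

$426613.20


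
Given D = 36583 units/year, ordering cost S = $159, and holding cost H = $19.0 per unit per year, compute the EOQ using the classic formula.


Formula: EOQ = sqrt(2 * D * S / H)
Numerator: 2 * 36583 * 159 = 11633394
2DS/H = 11633394 / 19.0 = 612283.9
EOQ = sqrt(612283.9) = 782.5 units

782.5 units


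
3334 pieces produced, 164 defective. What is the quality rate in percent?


Formula: Quality Rate = Good Pieces / Total Pieces * 100
Good pieces = 3334 - 164 = 3170
QR = 3170 / 3334 * 100 = 95.1%

95.1%


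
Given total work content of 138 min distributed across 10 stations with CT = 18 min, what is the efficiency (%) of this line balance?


Formula: Efficiency = Sum of Task Times / (N_stations * CT) * 100
Total station capacity = 10 stations * 18 min = 180 min
Efficiency = 138 / 180 * 100 = 76.7%

76.7%


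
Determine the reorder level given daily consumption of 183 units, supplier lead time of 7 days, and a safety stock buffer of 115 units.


Formula: ROP = (Daily Demand * Lead Time) + Safety Stock
Demand during lead time = 183 * 7 = 1281 units
ROP = 1281 + 115 = 1396 units

1396 units


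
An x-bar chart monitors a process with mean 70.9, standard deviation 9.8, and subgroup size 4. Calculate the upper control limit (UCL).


UCL = 70.9 + 3 * 9.8 / sqrt(4)

85.6


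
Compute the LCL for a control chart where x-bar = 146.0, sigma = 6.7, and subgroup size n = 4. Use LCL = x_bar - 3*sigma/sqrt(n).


LCL = 146.0 - 3 * 6.7 / sqrt(4)

135.95


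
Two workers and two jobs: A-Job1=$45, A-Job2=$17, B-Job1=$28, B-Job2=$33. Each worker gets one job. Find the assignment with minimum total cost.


Option 1: A->1 + B->2 = $45 + $33 = $78
Option 2: A->2 + B->1 = $17 + $28 = $45
Min cost = min($78, $45) = $45

$45


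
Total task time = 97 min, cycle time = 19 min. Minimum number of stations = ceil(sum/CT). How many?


Formula: N_min = ceil(Sum of Task Times / Cycle Time)
N_min = ceil(97 min / 19 min) = ceil(5.1053)
N_min = 6 stations

6


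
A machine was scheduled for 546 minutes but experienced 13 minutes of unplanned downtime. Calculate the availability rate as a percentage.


Formula: Availability = (Planned Time - Downtime) / Planned Time * 100
Uptime = 546 - 13 = 533 min
Availability = 533 / 546 * 100 = 97.6%

97.6%


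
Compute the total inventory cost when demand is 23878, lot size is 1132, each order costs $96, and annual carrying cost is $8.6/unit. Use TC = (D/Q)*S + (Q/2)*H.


TC = 23878/1132 * 96 + 1132/2 * 8.6

$6892.59


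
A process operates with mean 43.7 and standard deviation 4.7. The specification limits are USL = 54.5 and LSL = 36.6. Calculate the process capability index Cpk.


Cpu = (54.5 - 43.7) / (3 * 4.7) = 0.77
Cpl = (43.7 - 36.6) / (3 * 4.7) = 0.5
Cpk = min(0.77, 0.5) = 0.5

0.5


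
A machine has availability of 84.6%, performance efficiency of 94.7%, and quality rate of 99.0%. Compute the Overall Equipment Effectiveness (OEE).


Formula: OEE = Availability * Performance * Quality / 10000
A * P = 84.6% * 94.7% / 100 = 80.12%
OEE = 80.12% * 99.0% / 100 = 79.3%

79.3%


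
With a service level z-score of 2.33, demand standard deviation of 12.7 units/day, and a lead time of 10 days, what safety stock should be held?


Formula: SS = z * sigma_d * sqrt(LT)
sqrt(LT) = sqrt(10) = 3.1623
SS = 2.33 * 12.7 * 3.1623
SS = 93.6 units

93.6 units


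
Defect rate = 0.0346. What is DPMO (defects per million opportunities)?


DPMO = defect_rate * 1000000 = 0.0346 * 1000000

34600


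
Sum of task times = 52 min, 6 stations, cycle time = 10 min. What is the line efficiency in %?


Formula: Efficiency = Sum of Task Times / (N_stations * CT) * 100
Total station capacity = 6 stations * 10 min = 60 min
Efficiency = 52 / 60 * 100 = 86.7%

86.7%


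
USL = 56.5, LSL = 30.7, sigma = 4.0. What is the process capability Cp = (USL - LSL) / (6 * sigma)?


Cp = (56.5 - 30.7) / (6 * 4.0)

1.08


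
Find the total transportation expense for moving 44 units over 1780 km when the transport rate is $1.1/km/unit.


TC = dist * cost * units = 1780 * 1.1 * 44 = $86152.00

$86152.00


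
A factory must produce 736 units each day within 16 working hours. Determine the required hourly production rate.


Formula: Production Rate = Daily Demand / Available Hours
Rate = 736 units/day / 16 hours/day
Rate = 46.0 units/hour

46.0 units/hour


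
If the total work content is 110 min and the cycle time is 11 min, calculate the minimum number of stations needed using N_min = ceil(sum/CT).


Formula: N_min = ceil(Sum of Task Times / Cycle Time)
N_min = ceil(110 min / 11 min) = ceil(10.0)
N_min = 10 stations

10


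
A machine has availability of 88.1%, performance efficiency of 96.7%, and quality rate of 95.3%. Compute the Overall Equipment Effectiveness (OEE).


Formula: OEE = Availability * Performance * Quality / 10000
A * P = 88.1% * 96.7% / 100 = 85.19%
OEE = 85.19% * 95.3% / 100 = 81.2%

81.2%


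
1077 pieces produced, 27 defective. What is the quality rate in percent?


Formula: Quality Rate = Good Pieces / Total Pieces * 100
Good pieces = 1077 - 27 = 1050
QR = 1050 / 1077 * 100 = 97.5%

97.5%


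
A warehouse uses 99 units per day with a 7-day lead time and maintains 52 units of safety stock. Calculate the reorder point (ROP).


Formula: ROP = (Daily Demand * Lead Time) + Safety Stock
Demand during lead time = 99 * 7 = 693 units
ROP = 693 + 52 = 745 units

745 units


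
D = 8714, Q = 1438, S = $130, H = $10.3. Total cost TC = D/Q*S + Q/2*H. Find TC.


TC = 8714/1438 * 130 + 1438/2 * 10.3

$8193.47


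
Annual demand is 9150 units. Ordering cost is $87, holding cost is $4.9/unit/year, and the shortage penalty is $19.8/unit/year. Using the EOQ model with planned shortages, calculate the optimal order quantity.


Formula: EOQ* = sqrt(2DS/H) * sqrt((H+P)/P)
Base EOQ = sqrt(2*9150*87/4.9) = 570.02 units
Correction = sqrt((4.9+19.8)/19.8) = 1.1169
EOQ* = 570.02 * 1.1169 = 636.7 units

636.7 units


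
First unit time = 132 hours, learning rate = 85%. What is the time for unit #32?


Formula: T_n = T_1 * (learning_rate)^(log2(n)) where learning_rate = rate/100
Doublings = log2(32) = 5
T_n = 132 * 0.85^5
T_n = 132 * 0.4437 = 58.6 hours

58.6 hours


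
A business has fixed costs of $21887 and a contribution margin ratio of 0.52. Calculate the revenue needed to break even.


Formula: BER = Fixed Costs / Contribution Margin Ratio
BER = $21887 / 0.52
BER = $42090.38 (to the nearest cent)

$42090.38


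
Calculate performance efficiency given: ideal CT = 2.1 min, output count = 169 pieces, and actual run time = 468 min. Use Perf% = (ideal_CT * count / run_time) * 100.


Formula: Performance = (Ideal CT * Total Count) / Run Time * 100
Ideal output time = 2.1 * 169 = 354.9 min
Performance = 354.9 / 468 * 100 = 75.8%

75.8%


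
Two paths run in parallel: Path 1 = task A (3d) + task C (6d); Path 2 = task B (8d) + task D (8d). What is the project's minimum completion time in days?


Path 1 = 3 + 6 = 9 days
Path 2 = 8 + 8 = 16 days
Duration = max(9, 16) = 16 days

16 days


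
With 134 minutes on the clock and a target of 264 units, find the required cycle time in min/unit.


Formula: CT = Available Time / Number of Units
CT = 134 min / 264 units
CT = 0.51 min/unit

0.51 min/unit


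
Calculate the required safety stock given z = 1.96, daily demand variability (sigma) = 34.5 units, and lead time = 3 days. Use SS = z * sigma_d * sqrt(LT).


Formula: SS = z * sigma_d * sqrt(LT)
sqrt(LT) = sqrt(3) = 1.7321
SS = 1.96 * 34.5 * 1.7321
SS = 117.1 units

117.1 units


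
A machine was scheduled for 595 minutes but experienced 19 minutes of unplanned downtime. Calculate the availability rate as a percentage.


Formula: Availability = (Planned Time - Downtime) / Planned Time * 100
Uptime = 595 - 19 = 576 min
Availability = 576 / 595 * 100 = 96.8%

96.8%


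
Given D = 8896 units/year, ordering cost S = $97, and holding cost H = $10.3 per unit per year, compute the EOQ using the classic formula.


Formula: EOQ = sqrt(2 * D * S / H)
Numerator: 2 * 8896 * 97 = 1725824
2DS/H = 1725824 / 10.3 = 167555.7
EOQ = sqrt(167555.7) = 409.3 units

409.3 units


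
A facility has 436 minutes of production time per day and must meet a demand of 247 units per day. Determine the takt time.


Formula: Takt Time = Available Production Time / Customer Demand
Takt = 436 min/day / 247 units/day
Takt = 1.77 min/unit

1.77 min/unit


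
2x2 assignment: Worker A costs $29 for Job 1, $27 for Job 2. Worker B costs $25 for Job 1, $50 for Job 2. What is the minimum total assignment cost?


Option 1: A->1 + B->2 = $29 + $50 = $79
Option 2: A->2 + B->1 = $27 + $25 = $52
Min cost = min($79, $52) = $52

$52


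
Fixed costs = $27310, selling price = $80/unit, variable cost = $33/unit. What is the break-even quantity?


Formula: BEQ = Fixed Costs / (Price - Variable Cost)
Contribution margin = $80 - $33 = $47/unit
BEQ = ceil($27310 / $47/unit) = ceil(581.06) = 582 units

582 units


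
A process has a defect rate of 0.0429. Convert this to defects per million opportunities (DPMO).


DPMO = defect_rate * 1000000 = 0.0429 * 1000000

42900


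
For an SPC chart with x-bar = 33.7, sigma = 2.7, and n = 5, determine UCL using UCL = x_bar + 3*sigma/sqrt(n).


UCL = 33.7 + 3 * 2.7 / sqrt(5)

37.32


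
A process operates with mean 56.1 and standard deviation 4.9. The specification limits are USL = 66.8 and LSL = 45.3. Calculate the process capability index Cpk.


Cpu = (66.8 - 56.1) / (3 * 4.9) = 0.73
Cpl = (56.1 - 45.3) / (3 * 4.9) = 0.73
Cpk = min(0.73, 0.73) = 0.73

0.73


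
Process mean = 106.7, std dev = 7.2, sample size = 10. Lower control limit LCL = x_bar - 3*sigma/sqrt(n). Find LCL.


LCL = 106.7 - 3 * 7.2 / sqrt(10)

99.87


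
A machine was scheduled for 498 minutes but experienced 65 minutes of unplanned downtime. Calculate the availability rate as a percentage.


Formula: Availability = (Planned Time - Downtime) / Planned Time * 100
Uptime = 498 - 65 = 433 min
Availability = 433 / 498 * 100 = 86.9%

86.9%


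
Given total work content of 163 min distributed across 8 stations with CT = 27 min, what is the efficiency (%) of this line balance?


Formula: Efficiency = Sum of Task Times / (N_stations * CT) * 100
Total station capacity = 8 stations * 27 min = 216 min
Efficiency = 163 / 216 * 100 = 75.5%

75.5%


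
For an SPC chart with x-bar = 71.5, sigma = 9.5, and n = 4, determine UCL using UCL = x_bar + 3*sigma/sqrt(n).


UCL = 71.5 + 3 * 9.5 / sqrt(4)

85.75


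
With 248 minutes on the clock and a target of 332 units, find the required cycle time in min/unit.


Formula: CT = Available Time / Number of Units
CT = 248 min / 332 units
CT = 0.75 min/unit

0.75 min/unit


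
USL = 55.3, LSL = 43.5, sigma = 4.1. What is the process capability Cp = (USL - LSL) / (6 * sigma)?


Cp = (55.3 - 43.5) / (6 * 4.1)

0.48


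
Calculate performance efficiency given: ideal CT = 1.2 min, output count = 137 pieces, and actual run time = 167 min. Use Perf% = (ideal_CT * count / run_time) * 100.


Formula: Performance = (Ideal CT * Total Count) / Run Time * 100
Ideal output time = 1.2 * 137 = 164.4 min
Performance = 164.4 / 167 * 100 = 98.4%

98.4%


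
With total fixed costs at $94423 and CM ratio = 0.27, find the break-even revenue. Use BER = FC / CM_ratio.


Formula: BER = Fixed Costs / Contribution Margin Ratio
BER = $94423 / 0.27
BER = $349714.81 (to the nearest cent)

$349714.81


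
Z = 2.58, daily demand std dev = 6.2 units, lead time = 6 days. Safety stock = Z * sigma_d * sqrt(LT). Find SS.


Formula: SS = z * sigma_d * sqrt(LT)
sqrt(LT) = sqrt(6) = 2.4495
SS = 2.58 * 6.2 * 2.4495
SS = 39.2 units

39.2 units


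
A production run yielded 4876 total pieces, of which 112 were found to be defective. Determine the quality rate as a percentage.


Formula: Quality Rate = Good Pieces / Total Pieces * 100
Good pieces = 4876 - 112 = 4764
QR = 4764 / 4876 * 100 = 97.7%

97.7%


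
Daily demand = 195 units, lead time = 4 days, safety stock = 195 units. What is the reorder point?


Formula: ROP = (Daily Demand * Lead Time) + Safety Stock
Demand during lead time = 195 * 4 = 780 units
ROP = 780 + 195 = 975 units

975 units


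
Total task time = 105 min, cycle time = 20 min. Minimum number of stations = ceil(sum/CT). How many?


Formula: N_min = ceil(Sum of Task Times / Cycle Time)
N_min = ceil(105 min / 20 min) = ceil(5.25)
N_min = 6 stations

6


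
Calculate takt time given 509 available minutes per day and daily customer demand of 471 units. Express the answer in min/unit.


Formula: Takt Time = Available Production Time / Customer Demand
Takt = 509 min/day / 471 units/day
Takt = 1.08 min/unit

1.08 min/unit


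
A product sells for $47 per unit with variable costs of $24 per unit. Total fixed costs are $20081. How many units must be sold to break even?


Formula: BEQ = Fixed Costs / (Price - Variable Cost)
Contribution margin = $47 - $24 = $23/unit
BEQ = ceil($20081 / $23/unit) = ceil(873.09) = 874 units

874 units


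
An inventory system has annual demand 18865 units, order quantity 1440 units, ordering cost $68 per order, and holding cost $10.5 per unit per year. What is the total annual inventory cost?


TC = 18865/1440 * 68 + 1440/2 * 10.5

$8450.85


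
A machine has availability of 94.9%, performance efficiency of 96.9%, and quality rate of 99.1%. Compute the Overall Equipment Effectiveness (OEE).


Formula: OEE = Availability * Performance * Quality / 10000
A * P = 94.9% * 96.9% / 100 = 91.96%
OEE = 91.96% * 99.1% / 100 = 91.1%

91.1%


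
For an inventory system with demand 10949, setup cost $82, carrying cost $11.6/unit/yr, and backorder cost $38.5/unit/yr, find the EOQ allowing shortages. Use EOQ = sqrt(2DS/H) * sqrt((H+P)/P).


Formula: EOQ* = sqrt(2DS/H) * sqrt((H+P)/P)
Base EOQ = sqrt(2*10949*82/11.6) = 393.44 units
Correction = sqrt((11.6+38.5)/38.5) = 1.14074
EOQ* = 393.44 * 1.14074 = 448.8 units

448.8 units


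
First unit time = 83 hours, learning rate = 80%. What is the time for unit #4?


Formula: T_n = T_1 * (learning_rate)^(log2(n)) where learning_rate = rate/100
Doublings = log2(4) = 2
T_n = 83 * 0.8^2
T_n = 83 * 0.64 = 53.1 hours

53.1 hours


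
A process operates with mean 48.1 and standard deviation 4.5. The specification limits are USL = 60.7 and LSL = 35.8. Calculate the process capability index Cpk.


Cpu = (60.7 - 48.1) / (3 * 4.5) = 0.93
Cpl = (48.1 - 35.8) / (3 * 4.5) = 0.91
Cpk = min(0.93, 0.91) = 0.91

0.91
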